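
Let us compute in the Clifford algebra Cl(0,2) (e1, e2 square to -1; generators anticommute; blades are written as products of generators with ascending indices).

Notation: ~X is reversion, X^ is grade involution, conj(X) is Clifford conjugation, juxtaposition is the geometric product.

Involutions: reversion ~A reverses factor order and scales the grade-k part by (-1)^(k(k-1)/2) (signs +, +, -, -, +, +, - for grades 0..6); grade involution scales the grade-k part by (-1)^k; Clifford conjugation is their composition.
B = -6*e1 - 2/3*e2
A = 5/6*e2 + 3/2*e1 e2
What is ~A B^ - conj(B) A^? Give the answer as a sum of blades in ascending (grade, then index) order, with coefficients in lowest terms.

first term: -5/9 + e1 - 9*e2 - 5*e1 e2
second term: 5/9 + e1 - 9*e2 - 5*e1 e2
Answer: -10/9


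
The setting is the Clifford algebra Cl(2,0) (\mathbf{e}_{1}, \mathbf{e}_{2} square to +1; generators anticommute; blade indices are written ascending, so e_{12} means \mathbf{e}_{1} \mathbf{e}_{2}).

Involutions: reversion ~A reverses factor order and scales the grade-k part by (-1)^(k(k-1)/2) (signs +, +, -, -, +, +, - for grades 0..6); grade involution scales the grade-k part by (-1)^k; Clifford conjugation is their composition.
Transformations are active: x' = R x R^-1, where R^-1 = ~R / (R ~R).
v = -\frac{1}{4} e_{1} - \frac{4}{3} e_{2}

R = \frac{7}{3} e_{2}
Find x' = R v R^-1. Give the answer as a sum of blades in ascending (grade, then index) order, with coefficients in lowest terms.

~R = \frac{7}{3} e_{2}, and R ~R = \frac{49}{9}, so R^-1 = ~R / (\frac{49}{9}).
R v = -\frac{28}{9} + \frac{7}{12} e_{12}
Answer: \frac{1}{4} e_{1} - \frac{4}{3} e_{2}


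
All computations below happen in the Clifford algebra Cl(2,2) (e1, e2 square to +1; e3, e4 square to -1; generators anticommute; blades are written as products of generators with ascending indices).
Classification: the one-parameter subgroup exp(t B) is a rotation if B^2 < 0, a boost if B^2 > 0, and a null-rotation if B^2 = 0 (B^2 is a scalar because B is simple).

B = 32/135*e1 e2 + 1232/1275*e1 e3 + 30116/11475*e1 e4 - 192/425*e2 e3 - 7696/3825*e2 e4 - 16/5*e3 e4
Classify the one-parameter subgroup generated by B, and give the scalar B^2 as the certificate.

B^2 term by term: the squares give (32/135)^2*(e1 e2)^2 + (1232/1275)^2*(e1 e3)^2 + (30116/11475)^2*(e1 e4)^2 + (-192/425)^2*(e2 e3)^2 + (-7696/3825)^2*(e2 e4)^2 + (-16/5)^2*(e3 e4)^2 = 1024/18225*(-1) + 1517824/1625625*(+1) + 906973456/131675625*(+1) + 36864/180625*(+1) + 59228416/14630625*(+1) + 256/25*(-1) = 16/9 (each basis 2-blade squares to minus the product of its generators' squares); cross terms between blades sharing an index anticommute and cancel; the commuting (index-disjoint) pairs give grade-4 terms 2*c*c'*(blade product), which cancel blade by blade — e1 e2 e3 e4: -1024/675 + 18962944/4876875 - 3854848/1625625 = 0 — confirming B is simple. So B^2 = 16/9.
Answer: boost, certificate B^2 = 16/9. The class reads off the invariant scalar 16/9 directly.


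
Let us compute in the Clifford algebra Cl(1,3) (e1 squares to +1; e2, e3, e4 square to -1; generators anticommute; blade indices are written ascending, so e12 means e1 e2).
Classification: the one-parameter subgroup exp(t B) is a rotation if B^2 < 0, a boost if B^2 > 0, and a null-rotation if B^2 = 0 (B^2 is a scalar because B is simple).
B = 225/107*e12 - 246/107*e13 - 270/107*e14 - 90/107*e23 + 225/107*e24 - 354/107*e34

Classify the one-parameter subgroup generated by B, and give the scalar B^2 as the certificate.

B^2 term by term: the squares give (225/107)^2*(e12)^2 + (-246/107)^2*(e13)^2 + (-270/107)^2*(e14)^2 + (-90/107)^2*(e23)^2 + (225/107)^2*(e24)^2 + (-354/107)^2*(e34)^2 = 50625/11449*(+1) + 60516/11449*(+1) + 72900/11449*(+1) + 8100/11449*(-1) + 50625/11449*(-1) + 125316/11449*(-1) = 0 (each basis 2-blade squares to minus the product of its generators' squares); cross terms between blades sharing an index anticommute and cancel; the commuting (index-disjoint) pairs give grade-4 terms 2*c*c'*(blade product), which cancel blade by blade — e1234: -159300/11449 + 110700/11449 + 48600/11449 = 0 — confirming B is simple. So B^2 = 0.
Answer: null-rotation, certificate B^2 = 0. Key observation: B^2 = 0 is a conjugation invariant, so its sign decides the class regardless of the surface form of B.


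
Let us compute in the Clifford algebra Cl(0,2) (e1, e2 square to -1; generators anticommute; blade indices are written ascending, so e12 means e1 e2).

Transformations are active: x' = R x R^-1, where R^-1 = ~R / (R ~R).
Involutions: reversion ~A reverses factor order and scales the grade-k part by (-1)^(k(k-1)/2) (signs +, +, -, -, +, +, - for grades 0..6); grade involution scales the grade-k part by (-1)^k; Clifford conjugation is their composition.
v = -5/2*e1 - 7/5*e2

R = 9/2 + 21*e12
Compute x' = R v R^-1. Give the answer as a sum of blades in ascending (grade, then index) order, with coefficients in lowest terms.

~R = 9/2 - 21*e12, and R ~R = 1845/4, so R^-1 = ~R / (1845/4).
R v = 363/20*e1 - 294/5*e2
Answer: 5851/2050*e1 + 259/1025*e2


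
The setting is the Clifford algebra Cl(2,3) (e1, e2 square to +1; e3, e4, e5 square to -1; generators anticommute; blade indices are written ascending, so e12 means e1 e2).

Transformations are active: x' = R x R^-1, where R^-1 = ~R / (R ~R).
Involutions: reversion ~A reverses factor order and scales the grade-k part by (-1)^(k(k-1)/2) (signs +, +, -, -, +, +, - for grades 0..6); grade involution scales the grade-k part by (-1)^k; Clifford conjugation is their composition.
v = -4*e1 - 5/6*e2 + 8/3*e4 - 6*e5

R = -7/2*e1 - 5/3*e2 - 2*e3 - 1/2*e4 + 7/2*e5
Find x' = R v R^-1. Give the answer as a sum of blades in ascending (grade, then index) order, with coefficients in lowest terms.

~R = -7/2*e1 - 5/3*e2 - 2*e3 - 1/2*e4 + 7/2*e5, and R ~R = -53/36, so R^-1 = ~R / (-53/36).
R v = 679/18 - 15/4*e12 - 8*e13 - 34/3*e14 + 35*e15 - 5/3*e23 - 175/36*e24 + 155/12*e25 - 16/3*e34 + 12*e35 - 19/3*e45
Answer: 9718/53*e1 + 27425/318*e2 + 5432/53*e3 + 3650/159*e4 - 9188/53*e5


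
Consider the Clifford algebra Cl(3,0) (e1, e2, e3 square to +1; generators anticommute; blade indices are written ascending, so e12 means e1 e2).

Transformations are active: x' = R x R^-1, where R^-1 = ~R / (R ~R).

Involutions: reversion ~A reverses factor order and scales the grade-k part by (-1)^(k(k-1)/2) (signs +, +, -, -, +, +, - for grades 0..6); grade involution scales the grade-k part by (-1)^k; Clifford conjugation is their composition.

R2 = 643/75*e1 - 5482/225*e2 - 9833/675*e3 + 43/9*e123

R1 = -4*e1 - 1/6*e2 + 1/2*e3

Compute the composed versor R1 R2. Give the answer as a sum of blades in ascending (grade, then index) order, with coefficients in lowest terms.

Distribute over the terms of R1 (each basis-blade product reordered to ascending indices, repeated generators contracted through their squares):
(-4*e1) R2 = -2572/75 + 21928/225*e12 + 39332/675*e13 - 172/9*e23
(-1/6*e2) R2 = 2741/675 + 643/450*e12 + 43/54*e13 + 9833/4050*e23
(1/2*e3) R2 = -9833/1350 + 43/18*e12 - 643/150*e13 + 2741/225*e23
Summing the partial products and collecting blades:
Answer: -50647/1350 + 22787/225*e12 + 36976/675*e13 - 18229/4050*e23


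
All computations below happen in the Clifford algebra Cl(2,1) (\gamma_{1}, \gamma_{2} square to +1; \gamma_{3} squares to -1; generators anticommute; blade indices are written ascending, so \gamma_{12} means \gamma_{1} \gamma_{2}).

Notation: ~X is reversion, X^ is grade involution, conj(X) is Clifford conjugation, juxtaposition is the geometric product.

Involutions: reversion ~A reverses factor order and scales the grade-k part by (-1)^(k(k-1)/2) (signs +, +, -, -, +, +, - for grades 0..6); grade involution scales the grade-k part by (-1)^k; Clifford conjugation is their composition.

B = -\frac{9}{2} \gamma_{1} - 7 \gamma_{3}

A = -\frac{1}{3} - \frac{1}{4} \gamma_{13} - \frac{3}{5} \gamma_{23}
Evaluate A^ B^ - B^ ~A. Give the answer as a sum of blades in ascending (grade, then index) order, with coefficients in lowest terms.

first term: \frac{1}{4} \gamma_{1} + \frac{21}{5} \gamma_{2} - \frac{29}{24} \gamma_{3} - \frac{27}{10} \gamma_{123}
second term: \frac{1}{4} \gamma_{1} + \frac{21}{5} \gamma_{2} - \frac{29}{24} \gamma_{3} + \frac{27}{10} \gamma_{123}
Answer: -\frac{27}{5} \gamma_{123}


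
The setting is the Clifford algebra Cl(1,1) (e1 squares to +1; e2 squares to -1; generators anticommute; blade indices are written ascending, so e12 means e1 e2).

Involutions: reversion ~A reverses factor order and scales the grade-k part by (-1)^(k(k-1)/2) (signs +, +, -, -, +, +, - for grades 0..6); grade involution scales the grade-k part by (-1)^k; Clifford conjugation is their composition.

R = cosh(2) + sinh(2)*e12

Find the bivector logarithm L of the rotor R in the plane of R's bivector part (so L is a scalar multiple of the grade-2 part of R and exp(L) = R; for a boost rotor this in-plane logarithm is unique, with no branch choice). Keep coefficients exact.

The scalar part of R is cosh(2), which fixes the rapidity magnitude through cosh (cosh is even, so it cannot fix the sign — the bivector part carries that); dividing the bivector part by sinh of the rapidity gives the plane, and L = rapidity * plane, where the joint sign ambiguity of (rapidity, plane) cancels in the product.
Concretely: cosh(rapidity) = cosh(2) gives rapidity = ±2, and since rapidity/sinh(rapidity) is even the sign is immaterial: L = (rapidity/sinh(rapidity)) * <R>_2 = (2/sinh(2)) * <R>_2.
Answer: 2*e12


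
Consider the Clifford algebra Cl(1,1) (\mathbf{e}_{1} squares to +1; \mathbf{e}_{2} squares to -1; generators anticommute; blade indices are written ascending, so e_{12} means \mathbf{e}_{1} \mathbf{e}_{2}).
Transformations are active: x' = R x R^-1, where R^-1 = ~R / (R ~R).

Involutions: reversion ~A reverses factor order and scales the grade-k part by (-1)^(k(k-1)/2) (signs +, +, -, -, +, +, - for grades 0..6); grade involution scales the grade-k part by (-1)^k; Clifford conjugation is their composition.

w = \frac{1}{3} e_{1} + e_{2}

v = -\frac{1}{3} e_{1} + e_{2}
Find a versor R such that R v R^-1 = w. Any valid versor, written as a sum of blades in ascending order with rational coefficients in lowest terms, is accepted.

Equal squares first: v^2 = w^2 = -\frac{8}{9}. Then v + w = 2 e_{2} is a versor taking v to w, provided it is invertible.
Answer: 2 e_{2}


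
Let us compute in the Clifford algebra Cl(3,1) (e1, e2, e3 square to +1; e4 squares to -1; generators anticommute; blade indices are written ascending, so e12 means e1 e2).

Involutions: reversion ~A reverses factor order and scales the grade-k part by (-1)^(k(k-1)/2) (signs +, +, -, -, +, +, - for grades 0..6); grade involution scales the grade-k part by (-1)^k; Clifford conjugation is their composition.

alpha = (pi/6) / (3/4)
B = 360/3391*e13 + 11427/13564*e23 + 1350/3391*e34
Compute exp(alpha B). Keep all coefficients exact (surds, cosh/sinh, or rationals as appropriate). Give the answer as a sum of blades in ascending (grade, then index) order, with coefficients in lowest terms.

B^2 term by term: the squares give (360/3391)^2*(e13)^2 + (11427/13564)^2*(e23)^2 + (1350/3391)^2*(e34)^2 = 129600/11498881*(-1) + 130576329/183982096*(-1) + 1822500/11498881*(+1) = -9/16 (each basis 2-blade squares to minus the product of its generators' squares); cross terms between blades sharing an index anticommute and cancel. So B^2 = -9/16.
B^2 = -9/16 — the negative square puts this in the circular regime; l = 3/4, alpha*l = pi/6, so exp(alpha B) = cos(pi/6) + (sin(pi/6)/(3/4))*B = sqrt(3)/2 + (2/3)*B.
Answer: sqrt(3)/2 + 240/3391*e13 + 3809/6782*e23 + 900/3391*e34


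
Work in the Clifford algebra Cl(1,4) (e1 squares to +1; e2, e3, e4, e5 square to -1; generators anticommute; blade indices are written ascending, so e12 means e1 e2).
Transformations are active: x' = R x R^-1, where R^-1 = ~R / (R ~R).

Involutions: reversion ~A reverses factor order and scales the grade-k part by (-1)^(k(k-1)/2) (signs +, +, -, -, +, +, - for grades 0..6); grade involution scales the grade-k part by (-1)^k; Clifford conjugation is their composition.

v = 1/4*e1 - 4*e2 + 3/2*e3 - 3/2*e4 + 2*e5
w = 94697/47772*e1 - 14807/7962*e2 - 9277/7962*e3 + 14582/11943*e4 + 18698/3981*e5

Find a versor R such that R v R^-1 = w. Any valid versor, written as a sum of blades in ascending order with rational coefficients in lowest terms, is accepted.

Construction: equal norms (both -391/16) license R = v + w = 26660/11943*e1 - 46655/7962*e2 + 1333/3981*e3 - 6665/23886*e4 + 26660/3981*e5 — nothing changes along that direction, while (v - w)/2 changes sign, so v maps onto w.
Answer: 26660/11943*e1 - 46655/7962*e2 + 1333/3981*e3 - 6665/23886*e4 + 26660/3981*e5


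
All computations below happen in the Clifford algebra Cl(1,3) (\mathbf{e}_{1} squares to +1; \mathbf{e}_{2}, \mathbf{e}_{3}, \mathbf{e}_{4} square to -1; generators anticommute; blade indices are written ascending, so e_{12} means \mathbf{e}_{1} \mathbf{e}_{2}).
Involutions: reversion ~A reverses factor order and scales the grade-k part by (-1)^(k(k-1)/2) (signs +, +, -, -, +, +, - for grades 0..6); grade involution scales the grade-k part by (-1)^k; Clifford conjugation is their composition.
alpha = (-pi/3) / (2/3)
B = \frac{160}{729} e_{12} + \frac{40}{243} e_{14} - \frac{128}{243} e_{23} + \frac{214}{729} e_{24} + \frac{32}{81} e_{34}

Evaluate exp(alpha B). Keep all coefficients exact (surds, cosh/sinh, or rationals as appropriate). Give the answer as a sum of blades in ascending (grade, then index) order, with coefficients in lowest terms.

B^2 term by term: the squares give (\frac{160}{729})^2*(e_{12})^2 + (\frac{40}{243})^2*(e_{14})^2 + (-\frac{128}{243})^2*(e_{23})^2 + (\frac{214}{729})^2*(e_{24})^2 + (\frac{32}{81})^2*(e_{34})^2 = \frac{25600}{531441}*(+1) + \frac{1600}{59049}*(+1) + \frac{16384}{59049}*(-1) + \frac{45796}{531441}*(-1) + \frac{1024}{6561}*(-1) = -\frac{4}{9} (each basis 2-blade squares to minus the product of its generators' squares); cross terms between blades sharing an index anticommute and cancel; the commuting (index-disjoint) pairs give grade-4 terms 2*c*c'*(blade product), which cancel blade by blade — e_{1234}: \frac{10240}{59049} - \frac{10240}{59049} = 0 — confirming B is simple. So B^2 = -\frac{4}{9}.
B^2 = -\frac{4}{9} — the negative square puts this in the circular regime; l = \frac{2}{3}, alpha*l = - \frac{\pi}{3}, so exp(alpha B) = cos(- \frac{\pi}{3}) + (sin(- \frac{\pi}{3})/(\frac{2}{3}))*B = \frac{1}{2} + (- \frac{3 \sqrt{3}}{4})*B.
Answer: \frac{1}{2} - \frac{40 \sqrt{3}}{243} e_{12} - \frac{10 \sqrt{3}}{81} e_{14} + \frac{32 \sqrt{3}}{81} e_{23} - \frac{107 \sqrt{3}}{486} e_{24} - \frac{8 \sqrt{3}}{27} e_{34}


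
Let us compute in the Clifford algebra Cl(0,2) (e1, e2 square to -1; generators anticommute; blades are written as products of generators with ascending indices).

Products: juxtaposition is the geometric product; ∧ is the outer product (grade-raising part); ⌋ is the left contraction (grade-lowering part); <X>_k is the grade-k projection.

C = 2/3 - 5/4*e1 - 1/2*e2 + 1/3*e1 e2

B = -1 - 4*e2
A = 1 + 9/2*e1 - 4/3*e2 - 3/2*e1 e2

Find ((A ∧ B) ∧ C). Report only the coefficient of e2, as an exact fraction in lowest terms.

step 1: -1 - 9/2*e1 - 8/3*e2 - 33/2*e1 e2
step 2: -2/3 - 7/4*e1 - 23/18*e2 - 149/12*e1 e2
Answer: -23/18


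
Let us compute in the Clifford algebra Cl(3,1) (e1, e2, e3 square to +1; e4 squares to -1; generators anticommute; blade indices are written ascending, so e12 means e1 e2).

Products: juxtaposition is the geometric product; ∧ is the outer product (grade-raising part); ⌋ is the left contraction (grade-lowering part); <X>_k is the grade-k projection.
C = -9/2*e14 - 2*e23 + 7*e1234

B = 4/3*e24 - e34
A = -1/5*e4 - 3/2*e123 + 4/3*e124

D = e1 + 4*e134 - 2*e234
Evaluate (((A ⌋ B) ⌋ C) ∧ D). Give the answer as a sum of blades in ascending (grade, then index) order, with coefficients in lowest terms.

step 1: -4/15*e2 + 1/5*e3
step 2: 2/5*e2 + 8/15*e3 + 7/5*e124 + 28/15*e134
step 3: -2/5*e12 - 8/15*e13 - 8/5*e1234
Answer: -2/5*e12 - 8/15*e13 - 8/5*e1234


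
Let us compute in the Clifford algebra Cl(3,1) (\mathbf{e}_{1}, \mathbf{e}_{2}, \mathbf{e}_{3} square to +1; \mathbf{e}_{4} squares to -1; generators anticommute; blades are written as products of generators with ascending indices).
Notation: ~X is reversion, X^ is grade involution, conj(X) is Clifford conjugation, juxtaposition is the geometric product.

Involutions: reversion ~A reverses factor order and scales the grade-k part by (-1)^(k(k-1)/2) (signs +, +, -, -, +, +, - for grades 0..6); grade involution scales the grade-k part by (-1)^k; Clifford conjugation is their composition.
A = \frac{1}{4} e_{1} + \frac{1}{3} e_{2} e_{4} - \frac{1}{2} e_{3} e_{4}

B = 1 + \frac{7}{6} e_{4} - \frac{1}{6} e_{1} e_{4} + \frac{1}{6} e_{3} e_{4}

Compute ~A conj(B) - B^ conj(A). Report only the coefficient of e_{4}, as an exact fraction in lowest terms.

first term: -\frac{1}{12} + \frac{1}{4} e_{1} - \frac{7}{18} e_{2} + \frac{7}{12} e_{3} + \frac{1}{24} e_{4} + \frac{1}{18} e_{1} e_{2} - \frac{1}{12} e_{1} e_{3} - \frac{7}{24} e_{1} e_{4} + \frac{1}{18} e_{2} e_{3} - \frac{1}{3} e_{2} e_{4} + \frac{1}{2} e_{3} e_{4} - \frac{1}{24} e_{1} e_{3} e_{4}
second term: \frac{1}{12} - \frac{1}{4} e_{1} + \frac{7}{18} e_{2} - \frac{7}{12} e_{3} - \frac{1}{24} e_{4} + \frac{1}{18} e_{1} e_{2} - \frac{1}{12} e_{1} e_{3} - \frac{7}{24} e_{1} e_{4} + \frac{1}{18} e_{2} e_{3} - \frac{1}{3} e_{2} e_{4} + \frac{1}{2} e_{3} e_{4} - \frac{1}{24} e_{1} e_{3} e_{4}
Answer: \frac{1}{12}


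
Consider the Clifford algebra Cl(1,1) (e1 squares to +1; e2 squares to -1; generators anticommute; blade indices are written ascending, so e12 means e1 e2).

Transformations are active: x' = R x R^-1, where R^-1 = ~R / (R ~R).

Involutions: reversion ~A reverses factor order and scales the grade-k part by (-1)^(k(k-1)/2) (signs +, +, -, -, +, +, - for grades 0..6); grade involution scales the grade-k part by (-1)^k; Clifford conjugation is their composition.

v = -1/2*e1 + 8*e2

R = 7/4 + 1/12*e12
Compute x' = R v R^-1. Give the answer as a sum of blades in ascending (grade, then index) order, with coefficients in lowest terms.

~R = 7/4 - 1/12*e12, and R ~R = 55/18, so R^-1 = ~R / (55/18).
R v = -37/24*e1 + 337/24*e2
Answer: -557/440*e1 + 3557/440*e2


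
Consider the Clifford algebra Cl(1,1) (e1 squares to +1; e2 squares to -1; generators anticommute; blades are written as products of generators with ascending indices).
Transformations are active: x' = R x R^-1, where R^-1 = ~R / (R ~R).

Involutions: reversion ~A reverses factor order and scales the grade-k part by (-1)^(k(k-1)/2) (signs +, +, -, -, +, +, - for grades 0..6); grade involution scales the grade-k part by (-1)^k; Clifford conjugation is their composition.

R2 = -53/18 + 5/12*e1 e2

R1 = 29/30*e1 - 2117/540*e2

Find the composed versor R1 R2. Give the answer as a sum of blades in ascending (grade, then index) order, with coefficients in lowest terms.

Distribute over the terms of R1 (each basis-blade product reordered to ascending indices, repeated generators contracted through their squares):
(29/30*e1) R2 = -1537/540*e1 + 29/72*e2
(-2117/540*e2) R2 = -2117/1296*e1 + 112201/9720*e2
Summing the partial products and collecting blades:
Answer: -29029/6480*e1 + 29029/2430*e2


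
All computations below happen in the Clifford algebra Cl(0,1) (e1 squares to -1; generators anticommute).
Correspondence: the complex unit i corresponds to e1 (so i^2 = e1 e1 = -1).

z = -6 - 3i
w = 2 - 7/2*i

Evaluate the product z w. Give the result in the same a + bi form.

In blades: z = -6 - 3*e1, w = 2 - 7/2*e1.
Distribute z over w term by term (generator squares from the signature, products reordered to ascending indices): (-6)*w = -12 + 21*e1; (-3*e1)*w = -21/2 - 6*e1.
Sum: -45/2 + 15*e1; translating back through the correspondence:
Answer: -45/2 + 15i


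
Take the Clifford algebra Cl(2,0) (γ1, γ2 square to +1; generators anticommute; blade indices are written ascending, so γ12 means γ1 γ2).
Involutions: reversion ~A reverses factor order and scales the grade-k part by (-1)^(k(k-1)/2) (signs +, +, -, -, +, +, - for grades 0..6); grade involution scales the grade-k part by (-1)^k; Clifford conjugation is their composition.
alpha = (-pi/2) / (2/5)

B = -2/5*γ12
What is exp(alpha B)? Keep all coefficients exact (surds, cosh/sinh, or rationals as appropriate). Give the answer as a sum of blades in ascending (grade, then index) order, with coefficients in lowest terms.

B^2 = (-2/5)^2*(γ12)^2 = 4/25*(-1) = -4/25 (a basis 2-blade squares to minus the product of its generators' squares).
B^2 = -4/25 — a negative square means the series sums to a rotation: l = 2/5, alpha*l = -pi/2, so exp(alpha B) = cos(-pi/2) + (sin(-pi/2)/(2/5))*B = 0 + (-5/2)*B.
Answer: γ12


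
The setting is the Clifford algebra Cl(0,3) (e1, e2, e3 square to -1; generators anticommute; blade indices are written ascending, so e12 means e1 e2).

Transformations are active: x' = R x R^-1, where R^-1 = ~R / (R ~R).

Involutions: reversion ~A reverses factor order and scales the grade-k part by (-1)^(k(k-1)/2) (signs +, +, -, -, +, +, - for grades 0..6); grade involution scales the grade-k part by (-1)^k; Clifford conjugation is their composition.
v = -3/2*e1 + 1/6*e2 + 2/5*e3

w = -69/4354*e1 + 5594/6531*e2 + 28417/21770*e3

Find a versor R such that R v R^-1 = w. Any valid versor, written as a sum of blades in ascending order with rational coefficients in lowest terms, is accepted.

Construction: equal norms (both -1097/450) license R = v + w = -3300/2177*e1 + 4455/4354*e2 + 7425/4354*e3 — nothing changes along that direction, while (v - w)/2 changes sign, so v maps onto w.
Answer: -3300/2177*e1 + 4455/4354*e2 + 7425/4354*e3


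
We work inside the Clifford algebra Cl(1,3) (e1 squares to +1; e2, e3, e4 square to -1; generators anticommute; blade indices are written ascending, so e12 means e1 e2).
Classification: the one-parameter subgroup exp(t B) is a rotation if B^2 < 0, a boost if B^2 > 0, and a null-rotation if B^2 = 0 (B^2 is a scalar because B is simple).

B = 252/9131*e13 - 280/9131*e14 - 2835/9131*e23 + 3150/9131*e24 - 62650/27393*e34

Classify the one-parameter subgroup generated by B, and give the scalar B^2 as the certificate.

B^2 term by term: the squares give (252/9131)^2*(e13)^2 + (-280/9131)^2*(e14)^2 + (-2835/9131)^2*(e23)^2 + (3150/9131)^2*(e24)^2 + (-62650/27393)^2*(e34)^2 = 63504/83375161*(+1) + 78400/83375161*(+1) + 8037225/83375161*(-1) + 9922500/83375161*(-1) + 3925022500/750376449*(-1) = -49/9 (each basis 2-blade squares to minus the product of its generators' squares); cross terms between blades sharing an index anticommute and cancel; the commuting (index-disjoint) pairs give grade-4 terms 2*c*c'*(blade product), which cancel blade by blade — e1234: -1587600/83375161 + 1587600/83375161 = 0 — confirming B is simple. So B^2 = -49/9.
Answer: rotation, certificate B^2 = -49/9. The invariant at work: B^2 = -49/9 is unchanged by conjugation, hence its sign classifies the subgroup whatever basis B is written in.


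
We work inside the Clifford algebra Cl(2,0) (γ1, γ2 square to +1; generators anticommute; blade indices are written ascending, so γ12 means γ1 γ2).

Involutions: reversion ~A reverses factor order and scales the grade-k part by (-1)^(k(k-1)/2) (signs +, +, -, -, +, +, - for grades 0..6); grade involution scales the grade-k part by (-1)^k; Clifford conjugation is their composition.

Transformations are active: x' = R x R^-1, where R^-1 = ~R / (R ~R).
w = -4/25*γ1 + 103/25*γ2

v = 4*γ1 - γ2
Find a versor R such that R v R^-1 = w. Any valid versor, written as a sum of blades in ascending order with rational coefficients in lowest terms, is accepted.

A norm check does it: q(v) = q(w) = 17, hence R = v + w = 96/25*γ1 + 78/25*γ2 realises the map — parallel part kept, (v - w)/2 negated, v carried to w.
Answer: 96/25*γ1 + 78/25*γ2


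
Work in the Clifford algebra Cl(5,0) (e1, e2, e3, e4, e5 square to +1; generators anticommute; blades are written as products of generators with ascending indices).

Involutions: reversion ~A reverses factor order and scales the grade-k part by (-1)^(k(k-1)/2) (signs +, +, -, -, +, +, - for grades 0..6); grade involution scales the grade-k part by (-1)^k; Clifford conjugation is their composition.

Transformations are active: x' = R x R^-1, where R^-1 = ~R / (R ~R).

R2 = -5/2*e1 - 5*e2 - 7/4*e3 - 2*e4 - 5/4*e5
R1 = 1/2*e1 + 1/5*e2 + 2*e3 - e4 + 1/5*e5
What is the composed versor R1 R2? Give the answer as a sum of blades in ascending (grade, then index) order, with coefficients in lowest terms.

Distribute over the terms of R1 (each basis-blade product reordered to ascending indices, repeated generators contracted through their squares):
(1/2*e1) R2 = -5/4 - 5/2*e1 e2 - 7/8*e1 e3 - e1 e4 - 5/8*e1 e5
(1/5*e2) R2 = -1 + 1/2*e1 e2 - 7/20*e2 e3 - 2/5*e2 e4 - 1/4*e2 e5
(2*e3) R2 = -7/2 + 5*e1 e3 + 10*e2 e3 - 4*e3 e4 - 5/2*e3 e5
(-e4) R2 = 2 - 5/2*e1 e4 - 5*e2 e4 - 7/4*e3 e4 + 5/4*e4 e5
(1/5*e5) R2 = -1/4 + 1/2*e1 e5 + e2 e5 + 7/20*e3 e5 + 2/5*e4 e5
Summing the partial products and collecting blades:
Answer: -4 - 2*e1 e2 + 33/8*e1 e3 - 7/2*e1 e4 - 1/8*e1 e5 + 193/20*e2 e3 - 27/5*e2 e4 + 3/4*e2 e5 - 23/4*e3 e4 - 43/20*e3 e5 + 33/20*e4 e5


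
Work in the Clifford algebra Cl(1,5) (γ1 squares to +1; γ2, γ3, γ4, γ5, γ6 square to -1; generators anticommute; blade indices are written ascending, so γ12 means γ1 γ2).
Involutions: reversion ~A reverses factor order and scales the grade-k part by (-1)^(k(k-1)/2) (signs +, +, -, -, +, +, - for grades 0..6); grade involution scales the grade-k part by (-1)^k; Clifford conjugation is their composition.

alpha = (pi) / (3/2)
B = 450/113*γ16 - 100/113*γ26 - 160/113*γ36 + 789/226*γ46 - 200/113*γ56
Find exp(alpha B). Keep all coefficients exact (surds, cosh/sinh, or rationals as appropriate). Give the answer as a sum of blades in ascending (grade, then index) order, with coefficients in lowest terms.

B^2 term by term: the squares give (450/113)^2*(γ16)^2 + (-100/113)^2*(γ26)^2 + (-160/113)^2*(γ36)^2 + (789/226)^2*(γ46)^2 + (-200/113)^2*(γ56)^2 = 202500/12769*(+1) + 10000/12769*(-1) + 25600/12769*(-1) + 622521/51076*(-1) + 40000/12769*(-1) = -9/4 (each basis 2-blade squares to minus the product of its generators' squares); cross terms between blades sharing an index anticommute and cancel. So B^2 = -9/4.
B^2 = -9/4 — the series telescopes trigonometrically here: l = 3/2, alpha*l = pi, so exp(alpha B) = cos(pi) + (sin(pi)/(3/2))*B = -1 + (0)*B.
Answer: -1


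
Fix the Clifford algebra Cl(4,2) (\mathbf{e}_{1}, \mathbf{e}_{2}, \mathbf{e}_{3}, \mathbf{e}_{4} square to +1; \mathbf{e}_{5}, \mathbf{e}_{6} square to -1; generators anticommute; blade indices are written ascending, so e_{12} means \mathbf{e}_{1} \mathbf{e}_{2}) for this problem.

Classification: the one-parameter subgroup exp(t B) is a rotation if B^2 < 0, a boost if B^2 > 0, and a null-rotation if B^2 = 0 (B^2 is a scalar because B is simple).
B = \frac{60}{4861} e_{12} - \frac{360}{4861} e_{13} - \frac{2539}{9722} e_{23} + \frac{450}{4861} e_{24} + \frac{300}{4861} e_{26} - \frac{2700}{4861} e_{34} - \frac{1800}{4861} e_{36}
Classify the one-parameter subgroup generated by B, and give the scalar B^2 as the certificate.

B^2 term by term: the squares give (\frac{60}{4861})^2*(e_{12})^2 + (-\frac{360}{4861})^2*(e_{13})^2 + (-\frac{2539}{9722})^2*(e_{23})^2 + (\frac{450}{4861})^2*(e_{24})^2 + (\frac{300}{4861})^2*(e_{26})^2 + (-\frac{2700}{4861})^2*(e_{34})^2 + (-\frac{1800}{4861})^2*(e_{36})^2 = \frac{3600}{23629321}*(-1) + \frac{129600}{23629321}*(-1) + \frac{6446521}{94517284}*(-1) + \frac{202500}{23629321}*(-1) + \frac{90000}{23629321}*(+1) + \frac{7290000}{23629321}*(-1) + \frac{3240000}{23629321}*(+1) = -\frac{1}{4} (each basis 2-blade squares to minus the product of its generators' squares); cross terms between blades sharing an index anticommute and cancel; the commuting (index-disjoint) pairs give grade-4 terms 2*c*c'*(blade product), which cancel blade by blade — e_{1234}: -\frac{324000}{23629321} + \frac{324000}{23629321} = 0; e_{1236}: -\frac{216000}{23629321} + \frac{216000}{23629321} = 0; e_{2346}: \frac{1620000}{23629321} - \frac{1620000}{23629321} = 0 — confirming B is simple. So B^2 = -\frac{1}{4}.
Answer: rotation, certificate B^2 = -\frac{1}{4}. Check the certificate: B^2 = -\frac{1}{4}, and that sign is decisive whatever form B takes.


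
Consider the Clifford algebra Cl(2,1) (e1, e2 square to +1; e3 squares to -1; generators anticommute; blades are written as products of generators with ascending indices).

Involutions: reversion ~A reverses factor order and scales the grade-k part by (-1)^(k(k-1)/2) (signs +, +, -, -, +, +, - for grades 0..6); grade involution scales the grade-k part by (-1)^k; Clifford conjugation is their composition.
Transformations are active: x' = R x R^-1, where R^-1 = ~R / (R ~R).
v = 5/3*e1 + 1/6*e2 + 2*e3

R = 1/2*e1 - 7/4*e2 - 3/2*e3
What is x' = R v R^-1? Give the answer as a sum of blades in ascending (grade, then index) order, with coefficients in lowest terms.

~R = 1/2*e1 - 7/4*e2 - 3/2*e3, and R ~R = 17/16, so R^-1 = ~R / (17/16).
R v = 85/24 + 3*e1 e2 + 7/2*e1 e3 - 13/4*e2 e3
Answer: 5/3*e1 - 71/6*e2 - 12*e3


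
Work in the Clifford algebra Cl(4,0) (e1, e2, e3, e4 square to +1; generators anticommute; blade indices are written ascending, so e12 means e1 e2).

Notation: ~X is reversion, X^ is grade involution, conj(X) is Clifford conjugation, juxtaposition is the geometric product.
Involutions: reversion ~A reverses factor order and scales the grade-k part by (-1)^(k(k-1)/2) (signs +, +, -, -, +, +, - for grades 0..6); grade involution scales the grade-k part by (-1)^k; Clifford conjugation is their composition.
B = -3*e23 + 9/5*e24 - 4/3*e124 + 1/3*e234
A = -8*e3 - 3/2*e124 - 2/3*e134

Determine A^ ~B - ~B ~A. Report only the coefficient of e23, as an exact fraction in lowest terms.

first term: -2 + 27/10*e1 - 24*e2 + 2/9*e12 - 1/2*e13 + 8/9*e23 + 8/3*e24 - 6/5*e123 - 2*e124 + 9/2*e134 + 72/5*e234 + 32/3*e1234
second term: -2 + 27/10*e1 - 24*e2 - 2/9*e12 + 1/2*e13 - 8/9*e23 - 8/3*e24 + 6/5*e123 + 2*e124 - 9/2*e134 - 72/5*e234 + 32/3*e1234
Answer: 16/9


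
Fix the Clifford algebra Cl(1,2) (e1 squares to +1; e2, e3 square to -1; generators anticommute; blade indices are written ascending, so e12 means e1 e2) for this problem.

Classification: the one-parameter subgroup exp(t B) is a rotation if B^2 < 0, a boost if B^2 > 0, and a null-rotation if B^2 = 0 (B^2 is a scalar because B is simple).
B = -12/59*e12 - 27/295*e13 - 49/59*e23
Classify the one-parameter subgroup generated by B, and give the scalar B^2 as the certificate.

B^2 term by term: the squares give (-12/59)^2*(e12)^2 + (-27/295)^2*(e13)^2 + (-49/59)^2*(e23)^2 = 144/3481*(+1) + 729/87025*(+1) + 2401/3481*(-1) = -16/25 (each basis 2-blade squares to minus the product of its generators' squares); cross terms between blades sharing an index anticommute and cancel. So B^2 = -16/25.
Answer: rotation, certificate B^2 = -16/25. One invariant decides it: the square -16/25 survives every conjugation, and its sign is exactly the classification.


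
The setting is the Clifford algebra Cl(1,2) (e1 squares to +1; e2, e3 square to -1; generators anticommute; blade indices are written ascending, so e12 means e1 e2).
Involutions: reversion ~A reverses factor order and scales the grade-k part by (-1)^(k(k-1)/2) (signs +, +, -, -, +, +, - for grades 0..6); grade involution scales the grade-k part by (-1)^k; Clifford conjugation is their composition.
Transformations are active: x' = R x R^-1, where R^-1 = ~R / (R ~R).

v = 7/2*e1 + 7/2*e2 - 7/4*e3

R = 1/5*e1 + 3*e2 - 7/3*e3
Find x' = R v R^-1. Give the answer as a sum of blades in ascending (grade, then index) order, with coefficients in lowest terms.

~R = 1/5*e1 + 3*e2 - 7/3*e3, and R ~R = -3241/225, so R^-1 = ~R / (-3241/225).
R v = -833/60 - 49/5*e12 + 469/60*e13 + 35/12*e23
Answer: -1442/463*e1 + 1057/463*e2 - 5089/1852*e3


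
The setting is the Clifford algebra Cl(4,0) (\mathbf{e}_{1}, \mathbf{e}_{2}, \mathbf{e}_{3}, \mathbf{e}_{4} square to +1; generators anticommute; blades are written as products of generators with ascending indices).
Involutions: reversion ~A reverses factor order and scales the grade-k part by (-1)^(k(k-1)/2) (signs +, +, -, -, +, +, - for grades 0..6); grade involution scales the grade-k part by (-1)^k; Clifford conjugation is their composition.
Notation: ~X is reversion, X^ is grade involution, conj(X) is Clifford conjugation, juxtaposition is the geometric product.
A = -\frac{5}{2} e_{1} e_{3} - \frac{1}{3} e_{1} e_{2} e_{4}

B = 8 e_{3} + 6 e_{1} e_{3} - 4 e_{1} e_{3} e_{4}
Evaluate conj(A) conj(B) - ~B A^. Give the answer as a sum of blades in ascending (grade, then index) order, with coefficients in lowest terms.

first term: 15 - 20 e_{1} + 10 e_{4} - \frac{4}{3} e_{2} e_{3} - 2 e_{2} e_{3} e_{4} - \frac{8}{3} e_{1} e_{2} e_{3} e_{4}
second term: -15 + 20 e_{1} + 10 e_{4} + \frac{4}{3} e_{2} e_{3} - 2 e_{2} e_{3} e_{4} + \frac{8}{3} e_{1} e_{2} e_{3} e_{4}
Answer: 30 - 40 e_{1} - \frac{8}{3} e_{2} e_{3} - \frac{16}{3} e_{1} e_{2} e_{3} e_{4}


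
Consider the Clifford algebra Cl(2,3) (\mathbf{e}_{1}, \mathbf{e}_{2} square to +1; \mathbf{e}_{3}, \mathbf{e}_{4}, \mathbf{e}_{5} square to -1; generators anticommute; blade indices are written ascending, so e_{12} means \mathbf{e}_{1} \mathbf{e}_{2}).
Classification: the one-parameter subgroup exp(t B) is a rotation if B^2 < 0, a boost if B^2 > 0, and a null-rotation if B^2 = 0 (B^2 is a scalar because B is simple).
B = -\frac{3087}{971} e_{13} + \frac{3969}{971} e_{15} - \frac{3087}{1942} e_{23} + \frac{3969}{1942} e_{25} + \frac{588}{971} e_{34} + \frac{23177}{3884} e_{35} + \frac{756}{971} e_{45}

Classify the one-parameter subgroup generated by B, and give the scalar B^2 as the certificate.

B^2 term by term: the squares give (-\frac{3087}{971})^2*(e_{13})^2 + (\frac{3969}{971})^2*(e_{15})^2 + (-\frac{3087}{1942})^2*(e_{23})^2 + (\frac{3969}{1942})^2*(e_{25})^2 + (\frac{588}{971})^2*(e_{34})^2 + (\frac{23177}{3884})^2*(e_{35})^2 + (\frac{756}{971})^2*(e_{45})^2 = \frac{9529569}{942841}*(+1) + \frac{15752961}{942841}*(+1) + \frac{9529569}{3771364}*(+1) + \frac{15752961}{3771364}*(+1) + \frac{345744}{942841}*(-1) + \frac{537173329}{15085456}*(-1) + \frac{571536}{942841}*(-1) = -\frac{49}{16} (each basis 2-blade squares to minus the product of its generators' squares); cross terms between blades sharing an index anticommute and cancel; the commuting (index-disjoint) pairs give grade-4 terms 2*c*c'*(blade product), which cancel blade by blade — e_{1235}: \frac{12252303}{942841} - \frac{12252303}{942841} = 0; e_{1345}: -\frac{4667544}{942841} + \frac{4667544}{942841} = 0; e_{2345}: -\frac{2333772}{942841} + \frac{2333772}{942841} = 0 — confirming B is simple. So B^2 = -\frac{49}{16}.
Answer: rotation, certificate B^2 = -\frac{49}{16}. The class reads off the invariant scalar -\frac{49}{16} directly.


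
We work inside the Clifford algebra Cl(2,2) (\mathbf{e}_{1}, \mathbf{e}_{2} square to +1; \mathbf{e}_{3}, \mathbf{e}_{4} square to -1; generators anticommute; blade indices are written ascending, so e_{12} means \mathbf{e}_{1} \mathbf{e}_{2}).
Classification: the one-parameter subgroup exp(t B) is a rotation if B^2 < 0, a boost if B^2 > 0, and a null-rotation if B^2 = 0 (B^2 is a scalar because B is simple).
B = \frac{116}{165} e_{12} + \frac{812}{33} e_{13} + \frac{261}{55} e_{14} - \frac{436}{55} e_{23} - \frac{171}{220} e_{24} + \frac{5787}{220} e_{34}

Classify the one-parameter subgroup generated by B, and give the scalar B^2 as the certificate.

B^2 term by term: the squares give (\frac{116}{165})^2*(e_{12})^2 + (\frac{812}{33})^2*(e_{13})^2 + (\frac{261}{55})^2*(e_{14})^2 + (-\frac{436}{55})^2*(e_{23})^2 + (-\frac{171}{220})^2*(e_{24})^2 + (\frac{5787}{220})^2*(e_{34})^2 = \frac{13456}{27225}*(-1) + \frac{659344}{1089}*(+1) + \frac{68121}{3025}*(+1) + \frac{190096}{3025}*(+1) + \frac{29241}{48400}*(+1) + \frac{33489369}{48400}*(-1) = -1 (each basis 2-blade squares to minus the product of its generators' squares); cross terms between blades sharing an index anticommute and cancel; the commuting (index-disjoint) pairs give grade-4 terms 2*c*c'*(blade product), which cancel blade by blade — e_{1234}: \frac{111882}{3025} + \frac{23142}{605} - \frac{227592}{3025} = 0 — confirming B is simple. So B^2 = -1.
Answer: rotation, certificate B^2 = -1. Key observation: B^2 = -1 is a conjugation invariant, so its sign decides the class regardless of the surface form of B.


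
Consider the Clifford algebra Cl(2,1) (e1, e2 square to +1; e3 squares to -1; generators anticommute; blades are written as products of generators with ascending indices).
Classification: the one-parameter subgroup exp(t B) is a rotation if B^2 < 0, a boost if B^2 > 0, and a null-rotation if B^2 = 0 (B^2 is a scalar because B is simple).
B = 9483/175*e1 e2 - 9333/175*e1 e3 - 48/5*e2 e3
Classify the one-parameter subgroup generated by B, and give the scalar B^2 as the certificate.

B^2 term by term: the squares give (9483/175)^2*(e1 e2)^2 + (-9333/175)^2*(e1 e3)^2 + (-48/5)^2*(e2 e3)^2 = 89927289/30625*(-1) + 87104889/30625*(+1) + 2304/25*(+1) = 0 (each basis 2-blade squares to minus the product of its generators' squares); cross terms between blades sharing an index anticommute and cancel. So B^2 = 0.
Answer: null-rotation, certificate B^2 = 0. One invariant decides it: the square 0 survives every conjugation, and its sign is exactly the classification.


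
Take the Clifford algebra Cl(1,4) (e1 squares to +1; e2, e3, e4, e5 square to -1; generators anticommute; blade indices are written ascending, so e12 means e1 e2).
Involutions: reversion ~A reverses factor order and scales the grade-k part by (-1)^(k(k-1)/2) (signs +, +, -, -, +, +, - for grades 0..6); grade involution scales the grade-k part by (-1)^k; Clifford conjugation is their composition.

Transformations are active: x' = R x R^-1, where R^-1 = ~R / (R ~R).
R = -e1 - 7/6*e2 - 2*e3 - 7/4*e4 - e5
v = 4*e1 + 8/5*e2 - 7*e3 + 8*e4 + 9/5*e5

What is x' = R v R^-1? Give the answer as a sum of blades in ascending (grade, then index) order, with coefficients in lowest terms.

~R = -e1 - 7/6*e2 - 2*e3 - 7/4*e4 - e5, and R ~R = -1213/144, so R^-1 = ~R / (-1213/144).
R v = -1/3 + 46/15*e12 + 15*e13 - e14 + 11/5*e15 + 341/30*e23 - 98/15*e24 - 1/2*e25 - 113/4*e34 - 53/5*e35 + 97/20*e45
Answer: -4948/1213*e1 - 10264/6065*e2 + 8299/1213*e3 - 9872/1213*e4 - 11397/6065*e5


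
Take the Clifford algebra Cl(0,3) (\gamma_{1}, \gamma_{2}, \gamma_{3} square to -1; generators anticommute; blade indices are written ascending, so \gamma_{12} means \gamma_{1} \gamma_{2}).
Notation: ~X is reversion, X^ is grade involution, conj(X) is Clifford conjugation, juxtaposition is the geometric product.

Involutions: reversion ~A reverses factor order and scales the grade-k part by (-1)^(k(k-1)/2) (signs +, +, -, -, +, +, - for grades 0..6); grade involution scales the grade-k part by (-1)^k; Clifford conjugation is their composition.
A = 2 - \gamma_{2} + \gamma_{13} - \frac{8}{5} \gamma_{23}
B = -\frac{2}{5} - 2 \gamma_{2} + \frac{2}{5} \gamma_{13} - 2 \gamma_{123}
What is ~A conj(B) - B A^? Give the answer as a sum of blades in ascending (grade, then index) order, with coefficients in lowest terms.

first term: \frac{4}{5} + \frac{16}{5} \gamma_{1} + \frac{32}{5} \gamma_{2} + \frac{16}{5} \gamma_{3} + \frac{16}{25} \gamma_{12} + \frac{8}{5} \gamma_{13} - \frac{16}{25} \gamma_{23} - \frac{12}{5} \gamma_{123}
second term: \frac{4}{5} - \frac{16}{5} \gamma_{1} - \frac{32}{5} \gamma_{2} - \frac{16}{5} \gamma_{3} - \frac{16}{25} \gamma_{12} - \frac{8}{5} \gamma_{13} + \frac{16}{25} \gamma_{23} - \frac{12}{5} \gamma_{123}
Answer: \frac{32}{5} \gamma_{1} + \frac{64}{5} \gamma_{2} + \frac{32}{5} \gamma_{3} + \frac{32}{25} \gamma_{12} + \frac{16}{5} \gamma_{13} - \frac{32}{25} \gamma_{23}


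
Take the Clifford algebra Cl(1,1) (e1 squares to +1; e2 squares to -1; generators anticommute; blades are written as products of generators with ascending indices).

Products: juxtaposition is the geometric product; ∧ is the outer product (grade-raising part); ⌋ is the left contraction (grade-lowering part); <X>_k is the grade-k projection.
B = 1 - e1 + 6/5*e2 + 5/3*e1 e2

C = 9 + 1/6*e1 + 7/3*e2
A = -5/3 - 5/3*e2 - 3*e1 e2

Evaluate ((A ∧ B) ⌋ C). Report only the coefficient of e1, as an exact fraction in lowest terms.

step 1: -5/3 + 5/3*e1 - 11/3*e2 - 67/9*e1 e2
step 2: -37/6 - 5/18*e1 - 35/9*e2
Answer: -5/18
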